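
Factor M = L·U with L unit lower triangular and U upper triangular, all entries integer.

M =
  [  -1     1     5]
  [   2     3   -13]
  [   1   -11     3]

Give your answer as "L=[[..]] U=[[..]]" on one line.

  row1 -= -2·row0 → [0,5,-3]
  row2 -= -1·row0 → [0,-10,8]
  row2 -= -2·row1 → [0,0,2]

L=[[1,0,0],[-2,1,0],[-1,-2,1]] U=[[-1,1,5],[0,5,-3],[0,0,2]]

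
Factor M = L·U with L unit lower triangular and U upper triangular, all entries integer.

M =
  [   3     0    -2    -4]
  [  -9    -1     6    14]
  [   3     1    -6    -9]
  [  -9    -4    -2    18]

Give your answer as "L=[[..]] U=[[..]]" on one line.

L=[[1,0,0,0],[-3,1,0,0],[1,-1,1,0],[-3,4,2,1]] U=[[3,0,-2,-4],[0,-1,0,2],[0,0,-4,-3],[0,0,0,4]]

  r1 -= -3·r0 → [0,-1,0,2]
  r2 -= 1·r0 → [0,1,-4,-5]
  r3 -= -3·r0 → [0,-4,-8,6]
  r2 -= -1·r1 → [0,0,-4,-3]
  r3 -= 4·r1 → [0,0,-8,-2]
  r3 -= 2·r2 → [0,0,0,4]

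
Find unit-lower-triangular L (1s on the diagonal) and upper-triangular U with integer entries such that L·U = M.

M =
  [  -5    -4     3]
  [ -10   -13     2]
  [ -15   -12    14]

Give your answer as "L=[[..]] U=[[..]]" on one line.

  R1 -= 2·R0 → [0,-5,-4]
  R2 -= 3·R0 → [0,0,5]
  R2 -= 0·R1 → [0,0,5]

L=[[1,0,0],[2,1,0],[3,0,1]] U=[[-5,-4,3],[0,-5,-4],[0,0,5]]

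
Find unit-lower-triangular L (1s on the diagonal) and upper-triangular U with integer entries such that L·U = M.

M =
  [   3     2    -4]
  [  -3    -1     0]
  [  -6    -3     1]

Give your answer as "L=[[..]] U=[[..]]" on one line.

L=[[1,0,0],[-1,1,0],[-2,1,1]] U=[[3,2,-4],[0,1,-4],[0,0,-3]]

  r1 -= -1·r0 → [0,1,-4]
  r2 -= -2·r0 → [0,1,-7]
  r2 -= 1·r1 → [0,0,-3]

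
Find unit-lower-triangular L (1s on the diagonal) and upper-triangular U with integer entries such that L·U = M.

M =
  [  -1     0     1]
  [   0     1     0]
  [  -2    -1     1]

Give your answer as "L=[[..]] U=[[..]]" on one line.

  r1 -= 0·r0 → [0,1,0]
  r2 -= 2·r0 → [0,-1,-1]
  r2 -= -1·r1 → [0,0,-1]

L=[[1,0,0],[0,1,0],[2,-1,1]] U=[[-1,0,1],[0,1,0],[0,0,-1]]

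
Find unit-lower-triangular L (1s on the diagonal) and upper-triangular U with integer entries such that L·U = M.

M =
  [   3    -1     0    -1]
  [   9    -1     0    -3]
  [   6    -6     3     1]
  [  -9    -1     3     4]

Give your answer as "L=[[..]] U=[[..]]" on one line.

L=[[1,0,0,0],[3,1,0,0],[2,-2,1,0],[-3,-2,1,1]] U=[[3,-1,0,-1],[0,2,0,0],[0,0,3,3],[0,0,0,-2]]

  r1 -= 3·r0 → [0,2,0,0]
  r2 -= 2·r0 → [0,-4,3,3]
  r3 -= -3·r0 → [0,-4,3,1]
  r2 -= -2·r1 → [0,0,3,3]
  r3 -= -2·r1 → [0,0,3,1]
  r3 -= 1·r2 → [0,0,0,-2]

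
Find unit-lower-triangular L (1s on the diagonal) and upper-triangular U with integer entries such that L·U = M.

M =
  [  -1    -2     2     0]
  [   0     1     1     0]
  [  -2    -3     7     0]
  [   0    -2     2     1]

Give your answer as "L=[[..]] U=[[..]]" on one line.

L=[[1,0,0,0],[0,1,0,0],[2,1,1,0],[0,-2,2,1]] U=[[-1,-2,2,0],[0,1,1,0],[0,0,2,0],[0,0,0,1]]

  r1 -= 0·r0 → [0,1,1,0]
  r2 -= 2·r0 → [0,1,3,0]
  r3 -= 0·r0 → [0,-2,2,1]
  r2 -= 1·r1 → [0,0,2,0]
  r3 -= -2·r1 → [0,0,4,1]
  r3 -= 2·r2 → [0,0,0,1]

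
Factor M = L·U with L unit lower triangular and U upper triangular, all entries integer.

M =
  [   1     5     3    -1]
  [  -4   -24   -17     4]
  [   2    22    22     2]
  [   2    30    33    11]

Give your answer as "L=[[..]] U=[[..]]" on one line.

L=[[1,0,0,0],[-4,1,0,0],[2,-3,1,0],[2,-5,2,1]] U=[[1,5,3,-1],[0,-4,-5,0],[0,0,1,4],[0,0,0,5]]

  row1 -= -4·row0 → [0,-4,-5,0]
  row2 -= 2·row0 → [0,12,16,4]
  row3 -= 2·row0 → [0,20,27,13]
  row2 -= -3·row1 → [0,0,1,4]
  row3 -= -5·row1 → [0,0,2,13]
  row3 -= 2·row2 → [0,0,0,5]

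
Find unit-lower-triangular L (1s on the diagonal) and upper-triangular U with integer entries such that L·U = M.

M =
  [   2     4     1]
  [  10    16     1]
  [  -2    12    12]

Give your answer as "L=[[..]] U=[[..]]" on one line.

  row1 -= 5·row0 → [0,-4,-4]
  row2 -= -1·row0 → [0,16,13]
  row2 -= -4·row1 → [0,0,-3]

L=[[1,0,0],[5,1,0],[-1,-4,1]] U=[[2,4,1],[0,-4,-4],[0,0,-3]]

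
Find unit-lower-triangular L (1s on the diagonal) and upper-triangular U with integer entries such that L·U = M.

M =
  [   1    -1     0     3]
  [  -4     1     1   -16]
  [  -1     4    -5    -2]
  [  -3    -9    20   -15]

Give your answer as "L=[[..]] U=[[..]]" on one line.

  r1 -= -4·r0 → [0,-3,1,-4]
  r2 -= -1·r0 → [0,3,-5,1]
  r3 -= -3·r0 → [0,-12,20,-6]
  r2 -= -1·r1 → [0,0,-4,-3]
  r3 -= 4·r1 → [0,0,16,10]
  r3 -= -4·r2 → [0,0,0,-2]

L=[[1,0,0,0],[-4,1,0,0],[-1,-1,1,0],[-3,4,-4,1]] U=[[1,-1,0,3],[0,-3,1,-4],[0,0,-4,-3],[0,0,0,-2]]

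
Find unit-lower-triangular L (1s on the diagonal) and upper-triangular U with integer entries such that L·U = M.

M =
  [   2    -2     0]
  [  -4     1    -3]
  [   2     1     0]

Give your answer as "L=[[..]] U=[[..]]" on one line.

  R1 -= -2·R0 → [0,-3,-3]
  R2 -= 1·R0 → [0,3,0]
  R2 -= -1·R1 → [0,0,-3]

L=[[1,0,0],[-2,1,0],[1,-1,1]] U=[[2,-2,0],[0,-3,-3],[0,0,-3]]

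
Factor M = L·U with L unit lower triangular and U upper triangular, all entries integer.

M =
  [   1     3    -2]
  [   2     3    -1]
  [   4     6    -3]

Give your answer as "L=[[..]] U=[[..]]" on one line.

  row1 -= 2·row0 → [0,-3,3]
  row2 -= 4·row0 → [0,-6,5]
  row2 -= 2·row1 → [0,0,-1]

L=[[1,0,0],[2,1,0],[4,2,1]] U=[[1,3,-2],[0,-3,3],[0,0,-1]]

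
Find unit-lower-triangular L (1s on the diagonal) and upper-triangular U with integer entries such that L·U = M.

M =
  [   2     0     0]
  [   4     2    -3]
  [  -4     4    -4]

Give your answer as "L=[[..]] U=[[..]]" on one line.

  r1 -= 2·r0 → [0,2,-3]
  r2 -= -2·r0 → [0,4,-4]
  r2 -= 2·r1 → [0,0,2]

L=[[1,0,0],[2,1,0],[-2,2,1]] U=[[2,0,0],[0,2,-3],[0,0,2]]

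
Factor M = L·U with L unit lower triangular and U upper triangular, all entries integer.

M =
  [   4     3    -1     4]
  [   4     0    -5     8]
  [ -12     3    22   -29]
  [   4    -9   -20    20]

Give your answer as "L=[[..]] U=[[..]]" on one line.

L=[[1,0,0,0],[1,1,0,0],[-3,-4,1,0],[1,4,-1,1]] U=[[4,3,-1,4],[0,-3,-4,4],[0,0,3,-1],[0,0,0,-1]]

  r1 -= 1·r0 → [0,-3,-4,4]
  r2 -= -3·r0 → [0,12,19,-17]
  r3 -= 1·r0 → [0,-12,-19,16]
  r2 -= -4·r1 → [0,0,3,-1]
  r3 -= 4·r1 → [0,0,-3,0]
  r3 -= -1·r2 → [0,0,0,-1]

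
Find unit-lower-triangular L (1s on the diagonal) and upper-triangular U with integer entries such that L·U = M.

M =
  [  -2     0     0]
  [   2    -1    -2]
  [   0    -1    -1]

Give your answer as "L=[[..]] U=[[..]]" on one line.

  row1 -= -1·row0 → [0,-1,-2]
  row2 -= 0·row0 → [0,-1,-1]
  row2 -= 1·row1 → [0,0,1]

L=[[1,0,0],[-1,1,0],[0,1,1]] U=[[-2,0,0],[0,-1,-2],[0,0,1]]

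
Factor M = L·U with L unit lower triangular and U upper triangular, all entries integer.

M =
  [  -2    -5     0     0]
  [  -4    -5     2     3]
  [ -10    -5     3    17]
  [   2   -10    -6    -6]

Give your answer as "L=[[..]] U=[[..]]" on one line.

  R1 -= 2·R0 → [0,5,2,3]
  R2 -= 5·R0 → [0,20,3,17]
  R3 -= -1·R0 → [0,-15,-6,-6]
  R2 -= 4·R1 → [0,0,-5,5]
  R3 -= -3·R1 → [0,0,0,3]
  R3 -= 0·R2 → [0,0,0,3]

L=[[1,0,0,0],[2,1,0,0],[5,4,1,0],[-1,-3,0,1]] U=[[-2,-5,0,0],[0,5,2,3],[0,0,-5,5],[0,0,0,3]]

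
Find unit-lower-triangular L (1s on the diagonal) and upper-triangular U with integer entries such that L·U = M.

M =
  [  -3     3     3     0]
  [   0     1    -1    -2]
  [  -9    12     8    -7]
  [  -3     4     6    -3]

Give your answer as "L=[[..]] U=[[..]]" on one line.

L=[[1,0,0,0],[0,1,0,0],[3,3,1,0],[1,1,2,1]] U=[[-3,3,3,0],[0,1,-1,-2],[0,0,2,-1],[0,0,0,1]]

  r1 -= 0·r0 → [0,1,-1,-2]
  r2 -= 3·r0 → [0,3,-1,-7]
  r3 -= 1·r0 → [0,1,3,-3]
  r2 -= 3·r1 → [0,0,2,-1]
  r3 -= 1·r1 → [0,0,4,-1]
  r3 -= 2·r2 → [0,0,0,1]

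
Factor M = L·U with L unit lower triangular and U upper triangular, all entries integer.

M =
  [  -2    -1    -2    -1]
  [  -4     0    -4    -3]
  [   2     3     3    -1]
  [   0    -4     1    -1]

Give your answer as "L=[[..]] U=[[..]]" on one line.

  r1 -= 2·r0 → [0,2,0,-1]
  r2 -= -1·r0 → [0,2,1,-2]
  r3 -= 0·r0 → [0,-4,1,-1]
  r2 -= 1·r1 → [0,0,1,-1]
  r3 -= -2·r1 → [0,0,1,-3]
  r3 -= 1·r2 → [0,0,0,-2]

L=[[1,0,0,0],[2,1,0,0],[-1,1,1,0],[0,-2,1,1]] U=[[-2,-1,-2,-1],[0,2,0,-1],[0,0,1,-1],[0,0,0,-2]]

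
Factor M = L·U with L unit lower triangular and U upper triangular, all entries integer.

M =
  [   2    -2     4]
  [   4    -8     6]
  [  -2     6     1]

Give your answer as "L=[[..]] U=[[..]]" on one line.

L=[[1,0,0],[2,1,0],[-1,-1,1]] U=[[2,-2,4],[0,-4,-2],[0,0,3]]

  row1 -= 2·row0 → [0,-4,-2]
  row2 -= -1·row0 → [0,4,5]
  row2 -= -1·row1 → [0,0,3]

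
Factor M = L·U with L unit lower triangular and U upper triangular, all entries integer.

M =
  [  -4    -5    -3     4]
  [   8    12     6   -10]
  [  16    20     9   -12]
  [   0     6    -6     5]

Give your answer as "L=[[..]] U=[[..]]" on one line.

L=[[1,0,0,0],[-2,1,0,0],[-4,0,1,0],[0,3,2,1]] U=[[-4,-5,-3,4],[0,2,0,-2],[0,0,-3,4],[0,0,0,3]]

  row1 -= -2·row0 → [0,2,0,-2]
  row2 -= -4·row0 → [0,0,-3,4]
  row3 -= 0·row0 → [0,6,-6,5]
  row2 -= 0·row1 → [0,0,-3,4]
  row3 -= 3·row1 → [0,0,-6,11]
  row3 -= 2·row2 → [0,0,0,3]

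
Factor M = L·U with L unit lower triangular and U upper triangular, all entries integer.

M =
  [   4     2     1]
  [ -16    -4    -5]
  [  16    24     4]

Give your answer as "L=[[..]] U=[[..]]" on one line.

  row1 -= -4·row0 → [0,4,-1]
  row2 -= 4·row0 → [0,16,0]
  row2 -= 4·row1 → [0,0,4]

L=[[1,0,0],[-4,1,0],[4,4,1]] U=[[4,2,1],[0,4,-1],[0,0,4]]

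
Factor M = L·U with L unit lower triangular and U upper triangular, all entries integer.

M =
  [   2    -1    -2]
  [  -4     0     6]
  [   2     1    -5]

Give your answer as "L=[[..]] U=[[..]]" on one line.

  R1 -= -2·R0 → [0,-2,2]
  R2 -= 1·R0 → [0,2,-3]
  R2 -= -1·R1 → [0,0,-1]

L=[[1,0,0],[-2,1,0],[1,-1,1]] U=[[2,-1,-2],[0,-2,2],[0,0,-1]]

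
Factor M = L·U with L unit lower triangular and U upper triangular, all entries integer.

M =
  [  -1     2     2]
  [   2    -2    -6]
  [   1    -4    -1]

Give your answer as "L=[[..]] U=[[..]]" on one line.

  r1 -= -2·r0 → [0,2,-2]
  r2 -= -1·r0 → [0,-2,1]
  r2 -= -1·r1 → [0,0,-1]

L=[[1,0,0],[-2,1,0],[-1,-1,1]] U=[[-1,2,2],[0,2,-2],[0,0,-1]]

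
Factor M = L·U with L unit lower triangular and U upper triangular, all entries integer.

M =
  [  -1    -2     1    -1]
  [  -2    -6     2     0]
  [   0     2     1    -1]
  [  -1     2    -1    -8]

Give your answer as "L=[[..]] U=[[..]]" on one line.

  R1 -= 2·R0 → [0,-2,0,2]
  R2 -= 0·R0 → [0,2,1,-1]
  R3 -= 1·R0 → [0,4,-2,-7]
  R2 -= -1·R1 → [0,0,1,1]
  R3 -= -2·R1 → [0,0,-2,-3]
  R3 -= -2·R2 → [0,0,0,-1]

L=[[1,0,0,0],[2,1,0,0],[0,-1,1,0],[1,-2,-2,1]] U=[[-1,-2,1,-1],[0,-2,0,2],[0,0,1,1],[0,0,0,-1]]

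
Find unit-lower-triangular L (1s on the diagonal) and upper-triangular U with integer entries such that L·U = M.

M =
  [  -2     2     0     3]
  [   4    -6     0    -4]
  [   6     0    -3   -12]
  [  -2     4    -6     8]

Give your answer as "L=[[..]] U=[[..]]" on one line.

L=[[1,0,0,0],[-2,1,0,0],[-3,-3,1,0],[1,-1,2,1]] U=[[-2,2,0,3],[0,-2,0,2],[0,0,-3,3],[0,0,0,1]]

  r1 -= -2·r0 → [0,-2,0,2]
  r2 -= -3·r0 → [0,6,-3,-3]
  r3 -= 1·r0 → [0,2,-6,5]
  r2 -= -3·r1 → [0,0,-3,3]
  r3 -= -1·r1 → [0,0,-6,7]
  r3 -= 2·r2 → [0,0,0,1]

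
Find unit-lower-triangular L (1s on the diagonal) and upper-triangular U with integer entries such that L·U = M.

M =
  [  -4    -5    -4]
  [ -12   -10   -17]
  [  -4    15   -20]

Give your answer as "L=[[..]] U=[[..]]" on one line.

L=[[1,0,0],[3,1,0],[1,4,1]] U=[[-4,-5,-4],[0,5,-5],[0,0,4]]

  r1 -= 3·r0 → [0,5,-5]
  r2 -= 1·r0 → [0,20,-16]
  r2 -= 4·r1 → [0,0,4]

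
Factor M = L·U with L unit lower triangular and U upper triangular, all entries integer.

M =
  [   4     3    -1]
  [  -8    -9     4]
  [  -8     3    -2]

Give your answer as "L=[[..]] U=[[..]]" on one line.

L=[[1,0,0],[-2,1,0],[-2,-3,1]] U=[[4,3,-1],[0,-3,2],[0,0,2]]

  r1 -= -2·r0 → [0,-3,2]
  r2 -= -2·r0 → [0,9,-4]
  r2 -= -3·r1 → [0,0,2]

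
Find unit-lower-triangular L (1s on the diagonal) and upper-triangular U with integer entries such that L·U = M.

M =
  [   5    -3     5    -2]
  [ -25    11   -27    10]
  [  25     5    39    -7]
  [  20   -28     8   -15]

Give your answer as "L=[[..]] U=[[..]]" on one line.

L=[[1,0,0,0],[-5,1,0,0],[5,-5,1,0],[4,4,-1,1]] U=[[5,-3,5,-2],[0,-4,-2,0],[0,0,4,3],[0,0,0,-4]]

  R1 -= -5·R0 → [0,-4,-2,0]
  R2 -= 5·R0 → [0,20,14,3]
  R3 -= 4·R0 → [0,-16,-12,-7]
  R2 -= -5·R1 → [0,0,4,3]
  R3 -= 4·R1 → [0,0,-4,-7]
  R3 -= -1·R2 → [0,0,0,-4]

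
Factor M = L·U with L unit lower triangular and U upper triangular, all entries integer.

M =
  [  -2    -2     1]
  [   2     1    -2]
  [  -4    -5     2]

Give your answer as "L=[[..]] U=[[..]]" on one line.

  R1 -= -1·R0 → [0,-1,-1]
  R2 -= 2·R0 → [0,-1,0]
  R2 -= 1·R1 → [0,0,1]

L=[[1,0,0],[-1,1,0],[2,1,1]] U=[[-2,-2,1],[0,-1,-1],[0,0,1]]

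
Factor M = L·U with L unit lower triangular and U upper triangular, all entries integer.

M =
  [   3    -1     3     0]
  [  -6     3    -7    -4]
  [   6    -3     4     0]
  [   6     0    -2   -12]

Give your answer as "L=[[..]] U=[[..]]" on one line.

  row1 -= -2·row0 → [0,1,-1,-4]
  row2 -= 2·row0 → [0,-1,-2,0]
  row3 -= 2·row0 → [0,2,-8,-12]
  row2 -= -1·row1 → [0,0,-3,-4]
  row3 -= 2·row1 → [0,0,-6,-4]
  row3 -= 2·row2 → [0,0,0,4]

L=[[1,0,0,0],[-2,1,0,0],[2,-1,1,0],[2,2,2,1]] U=[[3,-1,3,0],[0,1,-1,-4],[0,0,-3,-4],[0,0,0,4]]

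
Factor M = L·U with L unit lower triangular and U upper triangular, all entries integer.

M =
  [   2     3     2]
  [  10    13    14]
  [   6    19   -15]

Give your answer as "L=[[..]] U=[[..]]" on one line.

L=[[1,0,0],[5,1,0],[3,-5,1]] U=[[2,3,2],[0,-2,4],[0,0,-1]]

  row1 -= 5·row0 → [0,-2,4]
  row2 -= 3·row0 → [0,10,-21]
  row2 -= -5·row1 → [0,0,-1]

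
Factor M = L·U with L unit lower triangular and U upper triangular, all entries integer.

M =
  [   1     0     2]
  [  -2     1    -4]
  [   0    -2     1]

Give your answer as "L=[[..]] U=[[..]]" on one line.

  row1 -= -2·row0 → [0,1,0]
  row2 -= 0·row0 → [0,-2,1]
  row2 -= -2·row1 → [0,0,1]

L=[[1,0,0],[-2,1,0],[0,-2,1]] U=[[1,0,2],[0,1,0],[0,0,1]]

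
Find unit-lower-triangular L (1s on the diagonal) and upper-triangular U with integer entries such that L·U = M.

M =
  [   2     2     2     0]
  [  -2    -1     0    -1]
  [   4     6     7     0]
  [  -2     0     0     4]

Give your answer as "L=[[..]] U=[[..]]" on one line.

  row1 -= -1·row0 → [0,1,2,-1]
  row2 -= 2·row0 → [0,2,3,0]
  row3 -= -1·row0 → [0,2,2,4]
  row2 -= 2·row1 → [0,0,-1,2]
  row3 -= 2·row1 → [0,0,-2,6]
  row3 -= 2·row2 → [0,0,0,2]

L=[[1,0,0,0],[-1,1,0,0],[2,2,1,0],[-1,2,2,1]] U=[[2,2,2,0],[0,1,2,-1],[0,0,-1,2],[0,0,0,2]]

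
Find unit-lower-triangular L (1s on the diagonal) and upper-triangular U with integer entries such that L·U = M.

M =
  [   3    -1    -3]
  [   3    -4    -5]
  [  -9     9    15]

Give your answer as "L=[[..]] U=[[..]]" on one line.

  r1 -= 1·r0 → [0,-3,-2]
  r2 -= -3·r0 → [0,6,6]
  r2 -= -2·r1 → [0,0,2]

L=[[1,0,0],[1,1,0],[-3,-2,1]] U=[[3,-1,-3],[0,-3,-2],[0,0,2]]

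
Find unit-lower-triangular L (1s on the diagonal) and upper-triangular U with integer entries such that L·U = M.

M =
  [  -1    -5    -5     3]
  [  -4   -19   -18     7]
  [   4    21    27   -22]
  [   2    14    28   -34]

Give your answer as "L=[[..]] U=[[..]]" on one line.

L=[[1,0,0,0],[4,1,0,0],[-4,1,1,0],[-2,4,2,1]] U=[[-1,-5,-5,3],[0,1,2,-5],[0,0,5,-5],[0,0,0,2]]

  row1 -= 4·row0 → [0,1,2,-5]
  row2 -= -4·row0 → [0,1,7,-10]
  row3 -= -2·row0 → [0,4,18,-28]
  row2 -= 1·row1 → [0,0,5,-5]
  row3 -= 4·row1 → [0,0,10,-8]
  row3 -= 2·row2 → [0,0,0,2]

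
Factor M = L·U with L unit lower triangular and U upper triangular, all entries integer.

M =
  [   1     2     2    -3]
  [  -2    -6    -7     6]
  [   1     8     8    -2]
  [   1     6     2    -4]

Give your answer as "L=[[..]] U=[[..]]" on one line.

  row1 -= -2·row0 → [0,-2,-3,0]
  row2 -= 1·row0 → [0,6,6,1]
  row3 -= 1·row0 → [0,4,0,-1]
  row2 -= -3·row1 → [0,0,-3,1]
  row3 -= -2·row1 → [0,0,-6,-1]
  row3 -= 2·row2 → [0,0,0,-3]

L=[[1,0,0,0],[-2,1,0,0],[1,-3,1,0],[1,-2,2,1]] U=[[1,2,2,-3],[0,-2,-3,0],[0,0,-3,1],[0,0,0,-3]]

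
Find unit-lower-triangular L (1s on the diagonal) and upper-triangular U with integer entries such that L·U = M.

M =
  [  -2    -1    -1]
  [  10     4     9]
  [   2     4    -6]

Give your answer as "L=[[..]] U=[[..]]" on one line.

L=[[1,0,0],[-5,1,0],[-1,-3,1]] U=[[-2,-1,-1],[0,-1,4],[0,0,5]]

  R1 -= -5·R0 → [0,-1,4]
  R2 -= -1·R0 → [0,3,-7]
  R2 -= -3·R1 → [0,0,5]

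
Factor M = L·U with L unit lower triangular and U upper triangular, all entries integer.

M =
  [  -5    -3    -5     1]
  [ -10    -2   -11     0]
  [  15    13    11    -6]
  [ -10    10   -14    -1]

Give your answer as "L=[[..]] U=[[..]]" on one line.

L=[[1,0,0,0],[2,1,0,0],[-3,1,1,0],[2,4,0,1]] U=[[-5,-3,-5,1],[0,4,-1,-2],[0,0,-3,-1],[0,0,0,5]]

  r1 -= 2·r0 → [0,4,-1,-2]
  r2 -= -3·r0 → [0,4,-4,-3]
  r3 -= 2·r0 → [0,16,-4,-3]
  r2 -= 1·r1 → [0,0,-3,-1]
  r3 -= 4·r1 → [0,0,0,5]
  r3 -= 0·r2 → [0,0,0,5]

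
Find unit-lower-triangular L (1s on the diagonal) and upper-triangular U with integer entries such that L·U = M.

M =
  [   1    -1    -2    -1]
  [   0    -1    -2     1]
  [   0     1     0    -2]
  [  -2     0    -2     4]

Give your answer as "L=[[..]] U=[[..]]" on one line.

L=[[1,0,0,0],[0,1,0,0],[0,-1,1,0],[-2,2,1,1]] U=[[1,-1,-2,-1],[0,-1,-2,1],[0,0,-2,-1],[0,0,0,1]]

  r1 -= 0·r0 → [0,-1,-2,1]
  r2 -= 0·r0 → [0,1,0,-2]
  r3 -= -2·r0 → [0,-2,-6,2]
  r2 -= -1·r1 → [0,0,-2,-1]
  r3 -= 2·r1 → [0,0,-2,0]
  r3 -= 1·r2 → [0,0,0,1]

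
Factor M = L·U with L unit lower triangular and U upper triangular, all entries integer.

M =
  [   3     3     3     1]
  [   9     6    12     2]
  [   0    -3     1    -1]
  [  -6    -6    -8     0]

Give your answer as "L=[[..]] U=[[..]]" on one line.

L=[[1,0,0,0],[3,1,0,0],[0,1,1,0],[-2,0,1,1]] U=[[3,3,3,1],[0,-3,3,-1],[0,0,-2,0],[0,0,0,2]]

  r1 -= 3·r0 → [0,-3,3,-1]
  r2 -= 0·r0 → [0,-3,1,-1]
  r3 -= -2·r0 → [0,0,-2,2]
  r2 -= 1·r1 → [0,0,-2,0]
  r3 -= 0·r1 → [0,0,-2,2]
  r3 -= 1·r2 → [0,0,0,2]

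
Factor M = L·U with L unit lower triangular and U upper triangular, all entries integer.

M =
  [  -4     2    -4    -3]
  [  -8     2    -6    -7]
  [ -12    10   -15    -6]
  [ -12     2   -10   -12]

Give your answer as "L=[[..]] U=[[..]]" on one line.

  r1 -= 2·r0 → [0,-2,2,-1]
  r2 -= 3·r0 → [0,4,-3,3]
  r3 -= 3·r0 → [0,-4,2,-3]
  r2 -= -2·r1 → [0,0,1,1]
  r3 -= 2·r1 → [0,0,-2,-1]
  r3 -= -2·r2 → [0,0,0,1]

L=[[1,0,0,0],[2,1,0,0],[3,-2,1,0],[3,2,-2,1]] U=[[-4,2,-4,-3],[0,-2,2,-1],[0,0,1,1],[0,0,0,1]]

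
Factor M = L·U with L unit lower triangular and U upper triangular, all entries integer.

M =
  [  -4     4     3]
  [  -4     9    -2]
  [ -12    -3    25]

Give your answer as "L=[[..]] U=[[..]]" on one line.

  row1 -= 1·row0 → [0,5,-5]
  row2 -= 3·row0 → [0,-15,16]
  row2 -= -3·row1 → [0,0,1]

L=[[1,0,0],[1,1,0],[3,-3,1]] U=[[-4,4,3],[0,5,-5],[0,0,1]]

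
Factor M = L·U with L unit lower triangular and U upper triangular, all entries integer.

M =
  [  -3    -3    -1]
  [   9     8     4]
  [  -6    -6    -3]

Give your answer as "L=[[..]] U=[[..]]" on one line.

  row1 -= -3·row0 → [0,-1,1]
  row2 -= 2·row0 → [0,0,-1]
  row2 -= 0·row1 → [0,0,-1]

L=[[1,0,0],[-3,1,0],[2,0,1]] U=[[-3,-3,-1],[0,-1,1],[0,0,-1]]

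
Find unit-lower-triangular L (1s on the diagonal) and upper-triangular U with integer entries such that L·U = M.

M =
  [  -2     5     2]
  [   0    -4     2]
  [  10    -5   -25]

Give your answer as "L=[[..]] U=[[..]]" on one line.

  R1 -= 0·R0 → [0,-4,2]
  R2 -= -5·R0 → [0,20,-15]
  R2 -= -5·R1 → [0,0,-5]

L=[[1,0,0],[0,1,0],[-5,-5,1]] U=[[-2,5,2],[0,-4,2],[0,0,-5]]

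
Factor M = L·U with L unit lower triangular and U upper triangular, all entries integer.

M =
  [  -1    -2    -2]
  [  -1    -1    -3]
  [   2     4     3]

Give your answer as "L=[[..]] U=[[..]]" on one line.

  r1 -= 1·r0 → [0,1,-1]
  r2 -= -2·r0 → [0,0,-1]
  r2 -= 0·r1 → [0,0,-1]

L=[[1,0,0],[1,1,0],[-2,0,1]] U=[[-1,-2,-2],[0,1,-1],[0,0,-1]]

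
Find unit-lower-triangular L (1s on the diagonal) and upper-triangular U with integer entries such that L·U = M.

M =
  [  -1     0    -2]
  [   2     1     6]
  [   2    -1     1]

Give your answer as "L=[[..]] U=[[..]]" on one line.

  row1 -= -2·row0 → [0,1,2]
  row2 -= -2·row0 → [0,-1,-3]
  row2 -= -1·row1 → [0,0,-1]

L=[[1,0,0],[-2,1,0],[-2,-1,1]] U=[[-1,0,-2],[0,1,2],[0,0,-1]]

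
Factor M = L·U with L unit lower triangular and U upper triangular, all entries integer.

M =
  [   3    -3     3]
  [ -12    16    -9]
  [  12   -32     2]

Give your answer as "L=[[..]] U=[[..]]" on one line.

  row1 -= -4·row0 → [0,4,3]
  row2 -= 4·row0 → [0,-20,-10]
  row2 -= -5·row1 → [0,0,5]

L=[[1,0,0],[-4,1,0],[4,-5,1]] U=[[3,-3,3],[0,4,3],[0,0,5]]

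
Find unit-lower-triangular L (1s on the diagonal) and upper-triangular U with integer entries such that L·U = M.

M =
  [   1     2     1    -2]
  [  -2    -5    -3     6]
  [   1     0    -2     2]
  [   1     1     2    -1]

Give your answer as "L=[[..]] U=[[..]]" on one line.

L=[[1,0,0,0],[-2,1,0,0],[1,2,1,0],[1,1,-2,1]] U=[[1,2,1,-2],[0,-1,-1,2],[0,0,-1,0],[0,0,0,-1]]

  R1 -= -2·R0 → [0,-1,-1,2]
  R2 -= 1·R0 → [0,-2,-3,4]
  R3 -= 1·R0 → [0,-1,1,1]
  R2 -= 2·R1 → [0,0,-1,0]
  R3 -= 1·R1 → [0,0,2,-1]
  R3 -= -2·R2 → [0,0,0,-1]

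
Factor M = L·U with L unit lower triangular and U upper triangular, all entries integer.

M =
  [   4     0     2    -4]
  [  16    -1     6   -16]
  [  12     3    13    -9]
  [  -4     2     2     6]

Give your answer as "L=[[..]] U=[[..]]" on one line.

L=[[1,0,0,0],[4,1,0,0],[3,-3,1,0],[-1,-2,0,1]] U=[[4,0,2,-4],[0,-1,-2,0],[0,0,1,3],[0,0,0,2]]

  row1 -= 4·row0 → [0,-1,-2,0]
  row2 -= 3·row0 → [0,3,7,3]
  row3 -= -1·row0 → [0,2,4,2]
  row2 -= -3·row1 → [0,0,1,3]
  row3 -= -2·row1 → [0,0,0,2]
  row3 -= 0·row2 → [0,0,0,2]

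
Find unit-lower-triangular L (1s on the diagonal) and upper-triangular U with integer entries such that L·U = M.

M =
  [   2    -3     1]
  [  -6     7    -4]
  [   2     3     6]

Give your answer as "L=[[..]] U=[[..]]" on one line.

L=[[1,0,0],[-3,1,0],[1,-3,1]] U=[[2,-3,1],[0,-2,-1],[0,0,2]]

  R1 -= -3·R0 → [0,-2,-1]
  R2 -= 1·R0 → [0,6,5]
  R2 -= -3·R1 → [0,0,2]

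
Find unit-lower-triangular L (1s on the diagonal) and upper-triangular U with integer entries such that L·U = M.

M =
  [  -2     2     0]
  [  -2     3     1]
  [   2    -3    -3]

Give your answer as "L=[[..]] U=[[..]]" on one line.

  row1 -= 1·row0 → [0,1,1]
  row2 -= -1·row0 → [0,-1,-3]
  row2 -= -1·row1 → [0,0,-2]

L=[[1,0,0],[1,1,0],[-1,-1,1]] U=[[-2,2,0],[0,1,1],[0,0,-2]]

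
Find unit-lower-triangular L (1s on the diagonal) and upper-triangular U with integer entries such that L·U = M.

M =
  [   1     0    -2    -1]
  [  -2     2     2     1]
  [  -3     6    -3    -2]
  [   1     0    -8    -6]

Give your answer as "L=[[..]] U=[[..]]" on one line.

  r1 -= -2·r0 → [0,2,-2,-1]
  r2 -= -3·r0 → [0,6,-9,-5]
  r3 -= 1·r0 → [0,0,-6,-5]
  r2 -= 3·r1 → [0,0,-3,-2]
  r3 -= 0·r1 → [0,0,-6,-5]
  r3 -= 2·r2 → [0,0,0,-1]

L=[[1,0,0,0],[-2,1,0,0],[-3,3,1,0],[1,0,2,1]] U=[[1,0,-2,-1],[0,2,-2,-1],[0,0,-3,-2],[0,0,0,-1]]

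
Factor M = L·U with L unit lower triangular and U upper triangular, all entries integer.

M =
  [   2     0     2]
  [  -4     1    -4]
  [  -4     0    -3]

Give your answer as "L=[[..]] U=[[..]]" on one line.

  row1 -= -2·row0 → [0,1,0]
  row2 -= -2·row0 → [0,0,1]
  row2 -= 0·row1 → [0,0,1]

L=[[1,0,0],[-2,1,0],[-2,0,1]] U=[[2,0,2],[0,1,0],[0,0,1]]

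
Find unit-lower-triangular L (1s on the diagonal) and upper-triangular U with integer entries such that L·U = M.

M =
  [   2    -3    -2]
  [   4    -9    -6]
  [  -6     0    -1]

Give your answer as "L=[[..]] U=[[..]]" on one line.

  r1 -= 2·r0 → [0,-3,-2]
  r2 -= -3·r0 → [0,-9,-7]
  r2 -= 3·r1 → [0,0,-1]

L=[[1,0,0],[2,1,0],[-3,3,1]] U=[[2,-3,-2],[0,-3,-2],[0,0,-1]]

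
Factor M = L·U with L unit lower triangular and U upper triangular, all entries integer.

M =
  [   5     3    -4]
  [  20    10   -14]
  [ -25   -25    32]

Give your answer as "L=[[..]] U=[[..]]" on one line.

L=[[1,0,0],[4,1,0],[-5,5,1]] U=[[5,3,-4],[0,-2,2],[0,0,2]]

  r1 -= 4·r0 → [0,-2,2]
  r2 -= -5·r0 → [0,-10,12]
  r2 -= 5·r1 → [0,0,2]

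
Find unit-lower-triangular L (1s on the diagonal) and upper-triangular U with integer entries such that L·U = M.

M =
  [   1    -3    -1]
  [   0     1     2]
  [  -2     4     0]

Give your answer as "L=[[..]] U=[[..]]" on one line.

  row1 -= 0·row0 → [0,1,2]
  row2 -= -2·row0 → [0,-2,-2]
  row2 -= -2·row1 → [0,0,2]

L=[[1,0,0],[0,1,0],[-2,-2,1]] U=[[1,-3,-1],[0,1,2],[0,0,2]]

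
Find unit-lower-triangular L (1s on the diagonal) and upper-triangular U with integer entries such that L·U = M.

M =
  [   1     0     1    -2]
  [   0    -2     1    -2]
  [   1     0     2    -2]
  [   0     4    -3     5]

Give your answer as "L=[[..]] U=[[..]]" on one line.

L=[[1,0,0,0],[0,1,0,0],[1,0,1,0],[0,-2,-1,1]] U=[[1,0,1,-2],[0,-2,1,-2],[0,0,1,0],[0,0,0,1]]

  row1 -= 0·row0 → [0,-2,1,-2]
  row2 -= 1·row0 → [0,0,1,0]
  row3 -= 0·row0 → [0,4,-3,5]
  row2 -= 0·row1 → [0,0,1,0]
  row3 -= -2·row1 → [0,0,-1,1]
  row3 -= -1·row2 → [0,0,0,1]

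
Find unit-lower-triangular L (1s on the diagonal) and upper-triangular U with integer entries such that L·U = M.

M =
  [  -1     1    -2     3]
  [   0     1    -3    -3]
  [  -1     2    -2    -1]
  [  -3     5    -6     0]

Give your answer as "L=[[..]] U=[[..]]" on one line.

  R1 -= 0·R0 → [0,1,-3,-3]
  R2 -= 1·R0 → [0,1,0,-4]
  R3 -= 3·R0 → [0,2,0,-9]
  R2 -= 1·R1 → [0,0,3,-1]
  R3 -= 2·R1 → [0,0,6,-3]
  R3 -= 2·R2 → [0,0,0,-1]

L=[[1,0,0,0],[0,1,0,0],[1,1,1,0],[3,2,2,1]] U=[[-1,1,-2,3],[0,1,-3,-3],[0,0,3,-1],[0,0,0,-1]]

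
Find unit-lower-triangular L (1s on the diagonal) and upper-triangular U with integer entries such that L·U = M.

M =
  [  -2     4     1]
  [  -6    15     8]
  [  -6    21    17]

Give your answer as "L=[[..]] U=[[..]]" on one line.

  R1 -= 3·R0 → [0,3,5]
  R2 -= 3·R0 → [0,9,14]
  R2 -= 3·R1 → [0,0,-1]

L=[[1,0,0],[3,1,0],[3,3,1]] U=[[-2,4,1],[0,3,5],[0,0,-1]]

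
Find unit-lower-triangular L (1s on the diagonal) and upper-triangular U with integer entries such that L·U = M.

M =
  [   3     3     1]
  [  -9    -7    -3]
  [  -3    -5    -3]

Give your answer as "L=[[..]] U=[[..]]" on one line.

L=[[1,0,0],[-3,1,0],[-1,-1,1]] U=[[3,3,1],[0,2,0],[0,0,-2]]

  row1 -= -3·row0 → [0,2,0]
  row2 -= -1·row0 → [0,-2,-2]
  row2 -= -1·row1 → [0,0,-2]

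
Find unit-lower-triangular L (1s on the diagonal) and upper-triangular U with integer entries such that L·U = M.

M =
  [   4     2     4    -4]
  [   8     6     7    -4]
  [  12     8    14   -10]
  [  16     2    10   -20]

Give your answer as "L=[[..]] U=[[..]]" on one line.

  row1 -= 2·row0 → [0,2,-1,4]
  row2 -= 3·row0 → [0,2,2,2]
  row3 -= 4·row0 → [0,-6,-6,-4]
  row2 -= 1·row1 → [0,0,3,-2]
  row3 -= -3·row1 → [0,0,-9,8]
  row3 -= -3·row2 → [0,0,0,2]

L=[[1,0,0,0],[2,1,0,0],[3,1,1,0],[4,-3,-3,1]] U=[[4,2,4,-4],[0,2,-1,4],[0,0,3,-2],[0,0,0,2]]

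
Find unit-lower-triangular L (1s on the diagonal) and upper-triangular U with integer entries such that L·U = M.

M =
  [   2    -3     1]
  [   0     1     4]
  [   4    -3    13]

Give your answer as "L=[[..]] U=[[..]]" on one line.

L=[[1,0,0],[0,1,0],[2,3,1]] U=[[2,-3,1],[0,1,4],[0,0,-1]]

  r1 -= 0·r0 → [0,1,4]
  r2 -= 2·r0 → [0,3,11]
  r2 -= 3·r1 → [0,0,-1]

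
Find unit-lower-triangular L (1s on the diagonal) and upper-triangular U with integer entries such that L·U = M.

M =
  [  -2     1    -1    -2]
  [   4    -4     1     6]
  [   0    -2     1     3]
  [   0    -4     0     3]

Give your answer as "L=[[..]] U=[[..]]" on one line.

  R1 -= -2·R0 → [0,-2,-1,2]
  R2 -= 0·R0 → [0,-2,1,3]
  R3 -= 0·R0 → [0,-4,0,3]
  R2 -= 1·R1 → [0,0,2,1]
  R3 -= 2·R1 → [0,0,2,-1]
  R3 -= 1·R2 → [0,0,0,-2]

L=[[1,0,0,0],[-2,1,0,0],[0,1,1,0],[0,2,1,1]] U=[[-2,1,-1,-2],[0,-2,-1,2],[0,0,2,1],[0,0,0,-2]]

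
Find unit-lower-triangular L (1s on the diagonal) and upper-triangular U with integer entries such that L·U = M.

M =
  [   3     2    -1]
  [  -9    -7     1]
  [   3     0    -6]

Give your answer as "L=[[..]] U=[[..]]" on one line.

  row1 -= -3·row0 → [0,-1,-2]
  row2 -= 1·row0 → [0,-2,-5]
  row2 -= 2·row1 → [0,0,-1]

L=[[1,0,0],[-3,1,0],[1,2,1]] U=[[3,2,-1],[0,-1,-2],[0,0,-1]]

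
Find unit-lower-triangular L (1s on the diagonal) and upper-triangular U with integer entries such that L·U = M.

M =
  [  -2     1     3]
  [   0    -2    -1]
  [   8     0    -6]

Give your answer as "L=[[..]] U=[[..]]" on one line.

L=[[1,0,0],[0,1,0],[-4,-2,1]] U=[[-2,1,3],[0,-2,-1],[0,0,4]]

  row1 -= 0·row0 → [0,-2,-1]
  row2 -= -4·row0 → [0,4,6]
  row2 -= -2·row1 → [0,0,4]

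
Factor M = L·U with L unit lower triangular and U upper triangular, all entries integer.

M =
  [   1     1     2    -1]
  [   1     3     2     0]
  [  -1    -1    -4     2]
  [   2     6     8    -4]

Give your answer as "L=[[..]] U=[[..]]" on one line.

  R1 -= 1·R0 → [0,2,0,1]
  R2 -= -1·R0 → [0,0,-2,1]
  R3 -= 2·R0 → [0,4,4,-2]
  R2 -= 0·R1 → [0,0,-2,1]
  R3 -= 2·R1 → [0,0,4,-4]
  R3 -= -2·R2 → [0,0,0,-2]

L=[[1,0,0,0],[1,1,0,0],[-1,0,1,0],[2,2,-2,1]] U=[[1,1,2,-1],[0,2,0,1],[0,0,-2,1],[0,0,0,-2]]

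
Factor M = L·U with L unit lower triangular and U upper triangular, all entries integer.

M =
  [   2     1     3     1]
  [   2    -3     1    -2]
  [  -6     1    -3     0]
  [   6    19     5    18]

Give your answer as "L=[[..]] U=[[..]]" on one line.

  row1 -= 1·row0 → [0,-4,-2,-3]
  row2 -= -3·row0 → [0,4,6,3]
  row3 -= 3·row0 → [0,16,-4,15]
  row2 -= -1·row1 → [0,0,4,0]
  row3 -= -4·row1 → [0,0,-12,3]
  row3 -= -3·row2 → [0,0,0,3]

L=[[1,0,0,0],[1,1,0,0],[-3,-1,1,0],[3,-4,-3,1]] U=[[2,1,3,1],[0,-4,-2,-3],[0,0,4,0],[0,0,0,3]]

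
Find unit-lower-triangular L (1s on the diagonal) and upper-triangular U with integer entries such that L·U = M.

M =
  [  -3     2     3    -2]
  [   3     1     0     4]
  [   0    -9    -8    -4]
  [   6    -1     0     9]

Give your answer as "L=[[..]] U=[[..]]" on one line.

L=[[1,0,0,0],[-1,1,0,0],[0,-3,1,0],[-2,1,3,1]] U=[[-3,2,3,-2],[0,3,3,2],[0,0,1,2],[0,0,0,-3]]

  R1 -= -1·R0 → [0,3,3,2]
  R2 -= 0·R0 → [0,-9,-8,-4]
  R3 -= -2·R0 → [0,3,6,5]
  R2 -= -3·R1 → [0,0,1,2]
  R3 -= 1·R1 → [0,0,3,3]
  R3 -= 3·R2 → [0,0,0,-3]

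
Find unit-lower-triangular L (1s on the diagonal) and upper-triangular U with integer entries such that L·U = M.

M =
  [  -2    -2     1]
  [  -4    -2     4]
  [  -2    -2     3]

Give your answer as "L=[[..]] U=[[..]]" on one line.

L=[[1,0,0],[2,1,0],[1,0,1]] U=[[-2,-2,1],[0,2,2],[0,0,2]]

  row1 -= 2·row0 → [0,2,2]
  row2 -= 1·row0 → [0,0,2]
  row2 -= 0·row1 → [0,0,2]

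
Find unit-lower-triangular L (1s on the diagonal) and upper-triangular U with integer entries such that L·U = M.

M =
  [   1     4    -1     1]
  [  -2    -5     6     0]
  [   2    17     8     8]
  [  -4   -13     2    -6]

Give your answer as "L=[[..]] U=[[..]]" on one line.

L=[[1,0,0,0],[-2,1,0,0],[2,3,1,0],[-4,1,3,1]] U=[[1,4,-1,1],[0,3,4,2],[0,0,-2,0],[0,0,0,-4]]

  row1 -= -2·row0 → [0,3,4,2]
  row2 -= 2·row0 → [0,9,10,6]
  row3 -= -4·row0 → [0,3,-2,-2]
  row2 -= 3·row1 → [0,0,-2,0]
  row3 -= 1·row1 → [0,0,-6,-4]
  row3 -= 3·row2 → [0,0,0,-4]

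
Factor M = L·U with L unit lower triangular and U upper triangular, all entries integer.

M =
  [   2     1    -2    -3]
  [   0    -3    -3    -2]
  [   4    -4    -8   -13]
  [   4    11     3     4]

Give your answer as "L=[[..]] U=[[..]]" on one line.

L=[[1,0,0,0],[0,1,0,0],[2,2,1,0],[2,-3,-1,1]] U=[[2,1,-2,-3],[0,-3,-3,-2],[0,0,2,-3],[0,0,0,1]]

  R1 -= 0·R0 → [0,-3,-3,-2]
  R2 -= 2·R0 → [0,-6,-4,-7]
  R3 -= 2·R0 → [0,9,7,10]
  R2 -= 2·R1 → [0,0,2,-3]
  R3 -= -3·R1 → [0,0,-2,4]
  R3 -= -1·R2 → [0,0,0,1]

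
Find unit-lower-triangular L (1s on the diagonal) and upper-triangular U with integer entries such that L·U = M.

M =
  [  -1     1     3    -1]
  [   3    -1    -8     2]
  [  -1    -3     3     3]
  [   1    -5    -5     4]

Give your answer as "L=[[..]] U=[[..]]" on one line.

L=[[1,0,0,0],[-3,1,0,0],[1,-2,1,0],[-1,-2,0,1]] U=[[-1,1,3,-1],[0,2,1,-1],[0,0,2,2],[0,0,0,1]]

  R1 -= -3·R0 → [0,2,1,-1]
  R2 -= 1·R0 → [0,-4,0,4]
  R3 -= -1·R0 → [0,-4,-2,3]
  R2 -= -2·R1 → [0,0,2,2]
  R3 -= -2·R1 → [0,0,0,1]
  R3 -= 0·R2 → [0,0,0,1]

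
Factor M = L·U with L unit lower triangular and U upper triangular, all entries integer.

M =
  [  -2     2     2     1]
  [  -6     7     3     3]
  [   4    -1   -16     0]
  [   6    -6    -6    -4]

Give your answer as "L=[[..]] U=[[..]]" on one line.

  row1 -= 3·row0 → [0,1,-3,0]
  row2 -= -2·row0 → [0,3,-12,2]
  row3 -= -3·row0 → [0,0,0,-1]
  row2 -= 3·row1 → [0,0,-3,2]
  row3 -= 0·row1 → [0,0,0,-1]
  row3 -= 0·row2 → [0,0,0,-1]

L=[[1,0,0,0],[3,1,0,0],[-2,3,1,0],[-3,0,0,1]] U=[[-2,2,2,1],[0,1,-3,0],[0,0,-3,2],[0,0,0,-1]]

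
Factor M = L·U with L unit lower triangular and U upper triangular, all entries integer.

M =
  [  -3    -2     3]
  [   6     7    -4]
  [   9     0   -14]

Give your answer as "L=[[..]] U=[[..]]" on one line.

L=[[1,0,0],[-2,1,0],[-3,-2,1]] U=[[-3,-2,3],[0,3,2],[0,0,-1]]

  row1 -= -2·row0 → [0,3,2]
  row2 -= -3·row0 → [0,-6,-5]
  row2 -= -2·row1 → [0,0,-1]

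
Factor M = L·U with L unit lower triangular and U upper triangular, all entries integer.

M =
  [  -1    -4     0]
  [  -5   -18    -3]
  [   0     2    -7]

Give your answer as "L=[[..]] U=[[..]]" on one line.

L=[[1,0,0],[5,1,0],[0,1,1]] U=[[-1,-4,0],[0,2,-3],[0,0,-4]]

  row1 -= 5·row0 → [0,2,-3]
  row2 -= 0·row0 → [0,2,-7]
  row2 -= 1·row1 → [0,0,-4]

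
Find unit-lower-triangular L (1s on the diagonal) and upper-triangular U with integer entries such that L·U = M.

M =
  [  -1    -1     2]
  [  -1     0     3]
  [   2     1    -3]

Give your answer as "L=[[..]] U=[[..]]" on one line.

  R1 -= 1·R0 → [0,1,1]
  R2 -= -2·R0 → [0,-1,1]
  R2 -= -1·R1 → [0,0,2]

L=[[1,0,0],[1,1,0],[-2,-1,1]] U=[[-1,-1,2],[0,1,1],[0,0,2]]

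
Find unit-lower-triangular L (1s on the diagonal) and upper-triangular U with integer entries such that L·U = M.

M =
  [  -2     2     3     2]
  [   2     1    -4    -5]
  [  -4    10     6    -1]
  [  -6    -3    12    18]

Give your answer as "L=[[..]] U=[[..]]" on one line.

  r1 -= -1·r0 → [0,3,-1,-3]
  r2 -= 2·r0 → [0,6,0,-5]
  r3 -= 3·r0 → [0,-9,3,12]
  r2 -= 2·r1 → [0,0,2,1]
  r3 -= -3·r1 → [0,0,0,3]
  r3 -= 0·r2 → [0,0,0,3]

L=[[1,0,0,0],[-1,1,0,0],[2,2,1,0],[3,-3,0,1]] U=[[-2,2,3,2],[0,3,-1,-3],[0,0,2,1],[0,0,0,3]]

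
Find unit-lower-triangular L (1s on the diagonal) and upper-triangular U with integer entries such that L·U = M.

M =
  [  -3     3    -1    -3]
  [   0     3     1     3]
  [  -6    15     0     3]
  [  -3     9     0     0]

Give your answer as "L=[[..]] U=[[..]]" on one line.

  R1 -= 0·R0 → [0,3,1,3]
  R2 -= 2·R0 → [0,9,2,9]
  R3 -= 1·R0 → [0,6,1,3]
  R2 -= 3·R1 → [0,0,-1,0]
  R3 -= 2·R1 → [0,0,-1,-3]
  R3 -= 1·R2 → [0,0,0,-3]

L=[[1,0,0,0],[0,1,0,0],[2,3,1,0],[1,2,1,1]] U=[[-3,3,-1,-3],[0,3,1,3],[0,0,-1,0],[0,0,0,-3]]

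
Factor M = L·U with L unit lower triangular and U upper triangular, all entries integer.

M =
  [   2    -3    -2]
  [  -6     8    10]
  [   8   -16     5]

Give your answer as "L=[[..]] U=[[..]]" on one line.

L=[[1,0,0],[-3,1,0],[4,4,1]] U=[[2,-3,-2],[0,-1,4],[0,0,-3]]

  R1 -= -3·R0 → [0,-1,4]
  R2 -= 4·R0 → [0,-4,13]
  R2 -= 4·R1 → [0,0,-3]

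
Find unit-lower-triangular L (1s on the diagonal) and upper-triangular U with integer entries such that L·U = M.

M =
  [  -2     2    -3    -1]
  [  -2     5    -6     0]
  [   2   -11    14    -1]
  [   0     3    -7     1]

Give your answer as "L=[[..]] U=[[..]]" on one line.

L=[[1,0,0,0],[1,1,0,0],[-1,-3,1,0],[0,1,-2,1]] U=[[-2,2,-3,-1],[0,3,-3,1],[0,0,2,1],[0,0,0,2]]

  R1 -= 1·R0 → [0,3,-3,1]
  R2 -= -1·R0 → [0,-9,11,-2]
  R3 -= 0·R0 → [0,3,-7,1]
  R2 -= -3·R1 → [0,0,2,1]
  R3 -= 1·R1 → [0,0,-4,0]
  R3 -= -2·R2 → [0,0,0,2]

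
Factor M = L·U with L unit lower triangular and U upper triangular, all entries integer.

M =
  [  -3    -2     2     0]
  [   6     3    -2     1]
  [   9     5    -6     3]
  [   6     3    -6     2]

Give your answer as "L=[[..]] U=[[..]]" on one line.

L=[[1,0,0,0],[-2,1,0,0],[-3,1,1,0],[-2,1,2,1]] U=[[-3,-2,2,0],[0,-1,2,1],[0,0,-2,2],[0,0,0,-3]]

  r1 -= -2·r0 → [0,-1,2,1]
  r2 -= -3·r0 → [0,-1,0,3]
  r3 -= -2·r0 → [0,-1,-2,2]
  r2 -= 1·r1 → [0,0,-2,2]
  r3 -= 1·r1 → [0,0,-4,1]
  r3 -= 2·r2 → [0,0,0,-3]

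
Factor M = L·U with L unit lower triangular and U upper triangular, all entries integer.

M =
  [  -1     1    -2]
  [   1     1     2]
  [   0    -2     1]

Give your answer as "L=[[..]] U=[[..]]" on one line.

L=[[1,0,0],[-1,1,0],[0,-1,1]] U=[[-1,1,-2],[0,2,0],[0,0,1]]

  r1 -= -1·r0 → [0,2,0]
  r2 -= 0·r0 → [0,-2,1]
  r2 -= -1·r1 → [0,0,1]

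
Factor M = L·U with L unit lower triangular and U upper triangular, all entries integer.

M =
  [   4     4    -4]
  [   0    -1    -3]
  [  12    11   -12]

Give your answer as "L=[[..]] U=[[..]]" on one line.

L=[[1,0,0],[0,1,0],[3,1,1]] U=[[4,4,-4],[0,-1,-3],[0,0,3]]

  r1 -= 0·r0 → [0,-1,-3]
  r2 -= 3·r0 → [0,-1,0]
  r2 -= 1·r1 → [0,0,3]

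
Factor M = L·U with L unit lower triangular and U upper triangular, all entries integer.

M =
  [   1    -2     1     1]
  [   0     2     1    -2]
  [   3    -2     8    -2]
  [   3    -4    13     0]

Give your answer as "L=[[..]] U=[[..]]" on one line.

  R1 -= 0·R0 → [0,2,1,-2]
  R2 -= 3·R0 → [0,4,5,-5]
  R3 -= 3·R0 → [0,2,10,-3]
  R2 -= 2·R1 → [0,0,3,-1]
  R3 -= 1·R1 → [0,0,9,-1]
  R3 -= 3·R2 → [0,0,0,2]

L=[[1,0,0,0],[0,1,0,0],[3,2,1,0],[3,1,3,1]] U=[[1,-2,1,1],[0,2,1,-2],[0,0,3,-1],[0,0,0,2]]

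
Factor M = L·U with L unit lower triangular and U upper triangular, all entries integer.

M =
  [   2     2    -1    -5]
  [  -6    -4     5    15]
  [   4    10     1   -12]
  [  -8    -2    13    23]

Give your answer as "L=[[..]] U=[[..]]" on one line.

  row1 -= -3·row0 → [0,2,2,0]
  row2 -= 2·row0 → [0,6,3,-2]
  row3 -= -4·row0 → [0,6,9,3]
  row2 -= 3·row1 → [0,0,-3,-2]
  row3 -= 3·row1 → [0,0,3,3]
  row3 -= -1·row2 → [0,0,0,1]

L=[[1,0,0,0],[-3,1,0,0],[2,3,1,0],[-4,3,-1,1]] U=[[2,2,-1,-5],[0,2,2,0],[0,0,-3,-2],[0,0,0,1]]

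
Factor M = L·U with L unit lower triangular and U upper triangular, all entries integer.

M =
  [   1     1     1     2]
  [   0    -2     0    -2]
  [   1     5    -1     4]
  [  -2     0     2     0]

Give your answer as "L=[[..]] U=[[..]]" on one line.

  r1 -= 0·r0 → [0,-2,0,-2]
  r2 -= 1·r0 → [0,4,-2,2]
  r3 -= -2·r0 → [0,2,4,4]
  r2 -= -2·r1 → [0,0,-2,-2]
  r3 -= -1·r1 → [0,0,4,2]
  r3 -= -2·r2 → [0,0,0,-2]

L=[[1,0,0,0],[0,1,0,0],[1,-2,1,0],[-2,-1,-2,1]] U=[[1,1,1,2],[0,-2,0,-2],[0,0,-2,-2],[0,0,0,-2]]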